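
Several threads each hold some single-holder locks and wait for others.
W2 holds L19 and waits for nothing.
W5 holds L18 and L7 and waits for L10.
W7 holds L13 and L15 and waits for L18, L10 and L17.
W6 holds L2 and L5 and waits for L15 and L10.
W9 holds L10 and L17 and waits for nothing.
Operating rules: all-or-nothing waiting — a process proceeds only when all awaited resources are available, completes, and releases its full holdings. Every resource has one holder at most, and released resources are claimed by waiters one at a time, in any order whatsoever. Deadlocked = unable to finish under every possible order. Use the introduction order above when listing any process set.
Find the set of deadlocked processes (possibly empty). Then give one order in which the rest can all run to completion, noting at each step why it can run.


The deadlocked set is empty.
Key observation: every chain of waits terminates; starting from the processes that wait on nothing, all the rest unlock in turn.
A valid finishing order for the others: W2, W9, W5, W7, W6.
Verifying each step:
  W2 waits on nothing -> runs at once and releases L19
  W9 waits on nothing -> runs at once and releases L10 and L17
  run W5 (all its waits — L10 — are resolved); releases L18 and L7
  run W7 (all its waits — L18, L10 and L17 — are resolved); releases L13 and L15
  run W6 (all its waits — L15 and L10 — are resolved); releases L2 and L5


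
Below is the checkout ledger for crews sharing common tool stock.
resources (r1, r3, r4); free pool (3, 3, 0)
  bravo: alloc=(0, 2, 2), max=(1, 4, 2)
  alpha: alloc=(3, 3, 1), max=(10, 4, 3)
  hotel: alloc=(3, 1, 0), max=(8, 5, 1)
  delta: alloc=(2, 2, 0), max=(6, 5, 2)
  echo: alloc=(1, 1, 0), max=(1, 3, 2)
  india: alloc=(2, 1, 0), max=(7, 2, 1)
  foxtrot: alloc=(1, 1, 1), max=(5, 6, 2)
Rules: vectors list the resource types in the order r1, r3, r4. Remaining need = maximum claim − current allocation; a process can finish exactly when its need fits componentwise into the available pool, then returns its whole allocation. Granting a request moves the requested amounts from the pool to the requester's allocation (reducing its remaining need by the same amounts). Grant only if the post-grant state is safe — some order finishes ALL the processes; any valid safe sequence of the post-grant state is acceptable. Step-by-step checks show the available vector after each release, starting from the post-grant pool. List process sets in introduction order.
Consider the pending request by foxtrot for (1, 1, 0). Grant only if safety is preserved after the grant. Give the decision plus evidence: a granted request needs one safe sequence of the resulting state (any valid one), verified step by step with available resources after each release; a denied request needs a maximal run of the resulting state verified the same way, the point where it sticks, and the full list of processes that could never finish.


GRANT: granting preserves safety; a valid post-grant sequence is bravo, echo, foxtrot, delta, hotel, alpha, india.
Key observation: (2, 2, 0) free after granting still covers bravo first, and each release covers the next.
Verifying the post-grant state step by step:
  pool = (2, 2, 0)
  run bravo (needs (1, 2, 0), free (2, 2, 0)); after release of (0, 2, 2) the pool is (2, 4, 2)
  run echo (needs (0, 2, 2), free (2, 4, 2)); after release of (1, 1, 0) the pool is (3, 5, 2)
  run foxtrot (needs (3, 4, 1), free (3, 5, 2)); after release of (2, 2, 1) the pool is (5, 7, 3)
  run delta (needs (4, 3, 2), free (5, 7, 3)); after release of (2, 2, 0) the pool is (7, 9, 3)
  run hotel (needs (5, 4, 1), free (7, 9, 3)); after release of (3, 1, 0) the pool is (10, 10, 3)
  run alpha (needs (7, 1, 2), free (10, 10, 3)); after release of (3, 3, 1) the pool is (13, 13, 4)
  run india (needs (5, 1, 1), free (13, 13, 4)); after release of (2, 1, 0) the pool is (15, 14, 4)


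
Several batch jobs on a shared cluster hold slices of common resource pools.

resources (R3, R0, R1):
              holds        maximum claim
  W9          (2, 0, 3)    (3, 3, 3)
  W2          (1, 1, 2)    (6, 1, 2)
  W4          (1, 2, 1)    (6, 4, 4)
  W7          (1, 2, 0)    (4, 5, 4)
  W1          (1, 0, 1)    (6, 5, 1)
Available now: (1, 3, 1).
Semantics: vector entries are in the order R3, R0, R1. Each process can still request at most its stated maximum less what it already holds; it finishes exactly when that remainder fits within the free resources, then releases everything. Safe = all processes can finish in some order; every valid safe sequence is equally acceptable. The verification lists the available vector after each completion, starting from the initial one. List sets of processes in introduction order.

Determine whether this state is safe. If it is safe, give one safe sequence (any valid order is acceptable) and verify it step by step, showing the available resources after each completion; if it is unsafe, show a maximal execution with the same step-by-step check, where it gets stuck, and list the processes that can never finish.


UNSAFE — no complete ordering exists.
Key observation: once W9, W7 finish, the pool peaks at (4, 5, 4) — and every remaining process still needs more R3 than that.
A maximal execution: W9, W7 — then nothing else fits. Check, step by step:
  pool = (1, 3, 1)
  run W9 (needs (1, 3, 0), free (1, 3, 1)); after release of (2, 0, 3) the pool is (3, 3, 4)
  run W7 (needs (3, 3, 4), free (3, 3, 4)); after release of (1, 2, 0) the pool is (4, 5, 4)
  W2 still needs (5, 0, 0) but only (4, 5, 4) is free — short on R3
  W4 still needs (5, 2, 3) but only (4, 5, 4) is free — short on R3
  W1 still needs (5, 5, 0) but only (4, 5, 4) is free — short on R3
Processes that can never finish: W2, W4 and W1.


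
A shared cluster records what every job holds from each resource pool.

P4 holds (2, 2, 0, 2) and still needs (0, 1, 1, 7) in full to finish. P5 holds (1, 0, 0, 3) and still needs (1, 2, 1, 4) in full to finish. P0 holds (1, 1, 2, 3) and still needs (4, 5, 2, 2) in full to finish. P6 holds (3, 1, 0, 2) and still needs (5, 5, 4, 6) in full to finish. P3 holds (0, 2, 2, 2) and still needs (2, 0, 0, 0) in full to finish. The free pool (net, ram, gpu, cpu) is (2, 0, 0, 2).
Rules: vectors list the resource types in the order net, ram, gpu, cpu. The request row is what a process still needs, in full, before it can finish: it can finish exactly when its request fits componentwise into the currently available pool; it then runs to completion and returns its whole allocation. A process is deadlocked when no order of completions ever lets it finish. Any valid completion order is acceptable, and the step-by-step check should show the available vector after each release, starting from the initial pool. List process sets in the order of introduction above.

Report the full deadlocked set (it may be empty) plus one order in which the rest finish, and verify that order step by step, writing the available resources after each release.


The deadlocked set is P0 and P6.
Key observation: no order helps: past P3, P5, P4, the free pool tops out at (5, 4, 2, 9), below what each blocked process needs in ram.
One completion order for the rest: P3, P5, P4. Verifying each step:
  pool = (2, 0, 0, 2)
  run P3 (needs (2, 0, 0, 0), free (2, 0, 0, 2)); after release of (0, 2, 2, 2) the pool is (2, 2, 2, 4)
  run P5 (needs (1, 2, 1, 4), free (2, 2, 2, 4)); after release of (1, 0, 0, 3) the pool is (3, 2, 2, 7)
  run P4 (needs (0, 1, 1, 7), free (3, 2, 2, 7)); after release of (2, 2, 0, 2) the pool is (5, 4, 2, 9)
The blocked processes can never fit:
  P0 still needs (4, 5, 2, 2) but only (5, 4, 2, 9) is free — short on ram
  P6 still needs (5, 5, 4, 6) but only (5, 4, 2, 9) is free — short on ram and gpu


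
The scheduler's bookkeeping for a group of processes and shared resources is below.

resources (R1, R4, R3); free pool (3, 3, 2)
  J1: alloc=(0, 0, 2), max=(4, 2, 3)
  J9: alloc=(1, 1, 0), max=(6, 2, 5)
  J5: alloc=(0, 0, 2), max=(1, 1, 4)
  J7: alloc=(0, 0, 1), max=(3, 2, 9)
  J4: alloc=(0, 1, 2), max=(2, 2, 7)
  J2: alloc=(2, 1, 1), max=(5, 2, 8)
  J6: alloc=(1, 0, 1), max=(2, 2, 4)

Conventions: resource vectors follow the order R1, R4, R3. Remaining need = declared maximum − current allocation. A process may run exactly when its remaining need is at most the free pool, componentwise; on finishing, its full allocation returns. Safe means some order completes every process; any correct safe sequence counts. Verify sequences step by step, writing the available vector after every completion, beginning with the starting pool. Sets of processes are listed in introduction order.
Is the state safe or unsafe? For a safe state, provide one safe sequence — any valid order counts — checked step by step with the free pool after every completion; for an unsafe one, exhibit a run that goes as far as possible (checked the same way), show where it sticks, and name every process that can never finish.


The state is SAFE; one workable sequence: J5, J6, J4, J2, J9, J1, J7.
Key observation: at J5 the run first touches a limit — (1, 1, 2) against (3, 3, 2), exact on a resource it actually requests.
Walking it through:
  pool = (3, 3, 2)
  run J5 (needs (1, 1, 2), free (3, 3, 2)); after release of (0, 0, 2) the pool is (3, 3, 4)
  run J6 (needs (1, 2, 3), free (3, 3, 4)); after release of (1, 0, 1) the pool is (4, 3, 5)
  run J4 (needs (2, 1, 5), free (4, 3, 5)); after release of (0, 1, 2) the pool is (4, 4, 7)
  run J2 (needs (3, 1, 7), free (4, 4, 7)); after release of (2, 1, 1) the pool is (6, 5, 8)
  run J9 (needs (5, 1, 5), free (6, 5, 8)); after release of (1, 1, 0) the pool is (7, 6, 8)
  run J1 (needs (4, 2, 1), free (7, 6, 8)); after release of (0, 0, 2) the pool is (7, 6, 10)
  run J7 (needs (3, 2, 8), free (7, 6, 10)); after release of (0, 0, 1) the pool is (7, 6, 11)


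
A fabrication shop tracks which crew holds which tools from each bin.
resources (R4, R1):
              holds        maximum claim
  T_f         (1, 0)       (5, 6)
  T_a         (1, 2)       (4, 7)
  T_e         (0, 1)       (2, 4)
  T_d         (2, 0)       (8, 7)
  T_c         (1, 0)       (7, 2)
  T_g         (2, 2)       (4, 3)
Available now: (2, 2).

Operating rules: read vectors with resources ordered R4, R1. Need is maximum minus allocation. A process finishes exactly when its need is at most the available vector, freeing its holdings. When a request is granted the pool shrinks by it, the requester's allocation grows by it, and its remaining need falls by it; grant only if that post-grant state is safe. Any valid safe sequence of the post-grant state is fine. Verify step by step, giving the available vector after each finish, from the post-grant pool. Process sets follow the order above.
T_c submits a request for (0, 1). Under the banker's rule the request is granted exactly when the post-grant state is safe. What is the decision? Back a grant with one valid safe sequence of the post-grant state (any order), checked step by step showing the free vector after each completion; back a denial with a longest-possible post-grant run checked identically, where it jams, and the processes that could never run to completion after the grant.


DENY — the pretend-granted state is unsafe.
Key observation: after T_g, T_e the pool peaks at (4, 4), and each blocked process is short somewhere: T_f on R1; T_a on R1; T_d on R4, R1; T_c on R4.
After a pretend grant, a maximal execution: T_g, T_e — then nothing else fits. Check, step by step:
  pool = (2, 1)
  run T_g (needs (2, 1), free (2, 1)); after release of (2, 2) the pool is (4, 3)
  run T_e (needs (2, 3), free (4, 3)); after release of (0, 1) the pool is (4, 4)
  T_f still needs (4, 6) but only (4, 4) is free — short on R1
  T_a still needs (3, 5) but only (4, 4) is free — short on R1
  T_d still needs (6, 7) but only (4, 4) is free — short on R4 and R1
  T_c still needs (6, 1) but only (4, 4) is free — short on R4
Had the request been granted, T_f, T_a, T_d and T_c could never finish.


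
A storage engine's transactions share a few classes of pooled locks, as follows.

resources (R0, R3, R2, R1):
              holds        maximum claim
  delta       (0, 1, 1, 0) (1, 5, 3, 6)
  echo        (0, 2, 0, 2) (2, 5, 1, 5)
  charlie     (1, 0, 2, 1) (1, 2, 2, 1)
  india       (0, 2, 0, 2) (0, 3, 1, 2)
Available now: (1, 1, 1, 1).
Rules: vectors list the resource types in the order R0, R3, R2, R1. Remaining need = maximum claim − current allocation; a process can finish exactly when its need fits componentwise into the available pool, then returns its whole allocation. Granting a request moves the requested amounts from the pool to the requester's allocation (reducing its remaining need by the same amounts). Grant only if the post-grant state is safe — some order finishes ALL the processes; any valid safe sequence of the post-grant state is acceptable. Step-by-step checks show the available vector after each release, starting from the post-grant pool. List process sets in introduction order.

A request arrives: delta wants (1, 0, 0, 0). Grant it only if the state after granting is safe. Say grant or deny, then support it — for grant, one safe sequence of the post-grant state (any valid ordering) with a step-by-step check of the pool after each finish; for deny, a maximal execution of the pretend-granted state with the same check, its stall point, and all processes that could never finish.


DENY — the pretend-granted state is unsafe.
Key observation: after india, charlie the pool peaks at (1, 3, 3, 4), and each blocked process is short somewhere: delta on R3, R1; echo on R0.
On the post-grant state, india, charlie is a maximal run — nothing extends it. Step-by-step check:
  pool = (0, 1, 1, 1)
  run india (needs (0, 1, 1, 0), free (0, 1, 1, 1)); after release of (0, 2, 0, 2) the pool is (0, 3, 1, 3)
  run charlie (needs (0, 2, 0, 0), free (0, 3, 1, 3)); after release of (1, 0, 2, 1) the pool is (1, 3, 3, 4)
  blocked: delta wants (0, 4, 2, 6), pool (1, 3, 3, 4) — not enough R3 and R1
  blocked: echo wants (2, 3, 1, 3), pool (1, 3, 3, 4) — not enough R0
Post-grant, the permanently blocked set is delta and echo.


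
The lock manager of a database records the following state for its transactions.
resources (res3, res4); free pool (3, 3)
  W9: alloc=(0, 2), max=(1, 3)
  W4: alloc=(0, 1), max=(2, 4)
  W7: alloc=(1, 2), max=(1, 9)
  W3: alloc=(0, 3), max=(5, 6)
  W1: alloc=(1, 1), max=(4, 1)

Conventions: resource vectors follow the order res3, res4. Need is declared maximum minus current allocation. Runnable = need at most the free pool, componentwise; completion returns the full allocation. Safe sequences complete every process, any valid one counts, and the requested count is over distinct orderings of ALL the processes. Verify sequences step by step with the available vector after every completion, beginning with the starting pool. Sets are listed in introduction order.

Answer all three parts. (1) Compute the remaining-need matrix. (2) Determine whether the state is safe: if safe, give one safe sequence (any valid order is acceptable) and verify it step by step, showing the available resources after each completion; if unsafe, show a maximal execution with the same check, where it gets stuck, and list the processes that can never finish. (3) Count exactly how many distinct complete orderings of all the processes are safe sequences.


(1) Remaining need (order res3, res4):
  W9: (1, 1)
  W4: (2, 3)
  W7: (0, 7)
  W3: (5, 3)
  W1: (3, 0)
(2) SAFE, for example via the order W4, W1, W9, W7, W3.
Key observation: at W4 the run first touches a limit — (2, 3) against (3, 3), exact on a resource it actually requests.
Walking it through:
  pool = (3, 3)
  W4: need (2, 3) fits (3, 3); releases (0, 1), pool now (3, 4)
  W1: need (3, 0) fits (3, 4); releases (1, 1), pool now (4, 5)
  W9: need (1, 1) fits (4, 5); releases (0, 2), pool now (4, 7)
  W7: need (0, 7) fits (4, 7); releases (1, 2), pool now (5, 9)
  W3: need (5, 3) fits (5, 9); releases (0, 3), pool now (5, 12)
(3) Exactly 6 of the possible complete orderings are safe sequences.


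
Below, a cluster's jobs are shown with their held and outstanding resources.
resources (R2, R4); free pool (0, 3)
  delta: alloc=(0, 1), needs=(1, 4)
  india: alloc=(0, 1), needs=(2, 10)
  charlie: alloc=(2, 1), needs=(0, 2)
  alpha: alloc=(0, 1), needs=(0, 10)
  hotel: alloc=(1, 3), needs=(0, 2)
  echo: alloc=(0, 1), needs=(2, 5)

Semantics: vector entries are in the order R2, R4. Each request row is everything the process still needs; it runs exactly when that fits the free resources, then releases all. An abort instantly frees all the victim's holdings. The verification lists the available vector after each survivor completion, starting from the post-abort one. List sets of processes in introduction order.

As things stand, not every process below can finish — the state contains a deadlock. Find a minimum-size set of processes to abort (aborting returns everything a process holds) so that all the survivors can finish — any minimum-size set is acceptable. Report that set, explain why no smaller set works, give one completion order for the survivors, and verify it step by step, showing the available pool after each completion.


Abort india.
Key observation: the deadlocked alpha becomes finishable only because india released (0, 1); it completes at step 5 below.
Why nothing smaller works: aborting no one leaves the state deadlocked as given.
One survivor order: hotel, charlie, echo, delta, alpha. Walking it through (post-abort pool first):
  pool = (0, 4)
  hotel needs (0, 2) <= (0, 4) -> finishes; pool += (1, 3) = (1, 7)
  charlie needs (0, 2) <= (1, 7) -> finishes; pool += (2, 1) = (3, 8)
  echo needs (2, 5) <= (3, 8) -> finishes; pool += (0, 1) = (3, 9)
  delta needs (1, 4) <= (3, 9) -> finishes; pool += (0, 1) = (3, 10)
  alpha needs (0, 10) <= (3, 10) -> finishes; pool += (0, 1) = (3, 11)


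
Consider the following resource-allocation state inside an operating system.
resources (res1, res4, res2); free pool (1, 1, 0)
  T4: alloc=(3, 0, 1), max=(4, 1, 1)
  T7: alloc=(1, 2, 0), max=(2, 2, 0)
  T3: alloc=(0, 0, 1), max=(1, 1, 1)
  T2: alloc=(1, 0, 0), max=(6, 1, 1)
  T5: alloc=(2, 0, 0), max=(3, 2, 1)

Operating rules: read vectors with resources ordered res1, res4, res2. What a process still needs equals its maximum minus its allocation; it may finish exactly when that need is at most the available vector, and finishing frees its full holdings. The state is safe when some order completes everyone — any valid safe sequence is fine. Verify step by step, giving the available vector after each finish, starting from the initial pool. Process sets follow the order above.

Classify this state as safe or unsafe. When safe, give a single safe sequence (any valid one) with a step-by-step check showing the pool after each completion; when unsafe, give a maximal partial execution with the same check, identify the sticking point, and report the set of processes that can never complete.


SAFE, for example via the order T7, T4, T2, T3, T5.
Key observation: at T7 the run first touches a limit — (1, 0, 0) against (1, 1, 0), exact on a resource it actually requests.
Verifying each step:
  pool = (1, 1, 0)
  run T7 (needs (1, 0, 0), free (1, 1, 0)); after release of (1, 2, 0) the pool is (2, 3, 0)
  run T4 (needs (1, 1, 0), free (2, 3, 0)); after release of (3, 0, 1) the pool is (5, 3, 1)
  run T2 (needs (5, 1, 1), free (5, 3, 1)); after release of (1, 0, 0) the pool is (6, 3, 1)
  run T3 (needs (1, 1, 0), free (6, 3, 1)); after release of (0, 0, 1) the pool is (6, 3, 2)
  run T5 (needs (1, 2, 1), free (6, 3, 2)); after release of (2, 0, 0) the pool is (8, 3, 2)


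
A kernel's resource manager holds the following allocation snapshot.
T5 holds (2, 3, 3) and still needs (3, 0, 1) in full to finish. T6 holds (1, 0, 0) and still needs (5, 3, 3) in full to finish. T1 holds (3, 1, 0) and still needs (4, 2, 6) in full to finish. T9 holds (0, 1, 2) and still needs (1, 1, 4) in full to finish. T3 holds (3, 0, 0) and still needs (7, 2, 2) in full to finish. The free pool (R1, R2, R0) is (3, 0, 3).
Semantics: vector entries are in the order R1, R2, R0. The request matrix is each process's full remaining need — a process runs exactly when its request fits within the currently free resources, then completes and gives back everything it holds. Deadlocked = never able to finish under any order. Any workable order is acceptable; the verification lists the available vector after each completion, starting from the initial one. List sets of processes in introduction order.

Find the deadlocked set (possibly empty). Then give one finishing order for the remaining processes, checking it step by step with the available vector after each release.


Nothing here is deadlocked.
Key observation: no deadlock: T5 fits now, and the freed resources carry the rest through.
The rest can finish in the order T5, T1, T3, T6, T9. Step-by-step check:
  pool = (3, 0, 3)
  run T5 (needs (3, 0, 1), free (3, 0, 3)); after release of (2, 3, 3) the pool is (5, 3, 6)
  run T1 (needs (4, 2, 6), free (5, 3, 6)); after release of (3, 1, 0) the pool is (8, 4, 6)
  run T3 (needs (7, 2, 2), free (8, 4, 6)); after release of (3, 0, 0) the pool is (11, 4, 6)
  run T6 (needs (5, 3, 3), free (11, 4, 6)); after release of (1, 0, 0) the pool is (12, 4, 6)
  run T9 (needs (1, 1, 4), free (12, 4, 6)); after release of (0, 1, 2) the pool is (12, 5, 8)


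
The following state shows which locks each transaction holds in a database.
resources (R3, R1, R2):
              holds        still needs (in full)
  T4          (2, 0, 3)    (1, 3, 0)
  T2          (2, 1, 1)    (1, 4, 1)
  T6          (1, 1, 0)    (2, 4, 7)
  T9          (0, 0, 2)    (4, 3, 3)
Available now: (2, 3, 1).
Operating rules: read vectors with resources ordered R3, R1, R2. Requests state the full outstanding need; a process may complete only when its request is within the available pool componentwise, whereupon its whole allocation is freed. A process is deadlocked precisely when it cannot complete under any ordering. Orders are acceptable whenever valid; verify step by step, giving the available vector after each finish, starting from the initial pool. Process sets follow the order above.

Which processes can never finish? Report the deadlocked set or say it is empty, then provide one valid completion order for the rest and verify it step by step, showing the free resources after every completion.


Deadlocked: T2 and T6.
Key observation: after T4, T9 complete, (4, 3, 6) is the best the pool ever gets, yet each leftover process wants more R1.
One completion order for the rest: T4, T9. Walking it through:
  pool = (2, 3, 1)
  run T4 (needs (1, 3, 0), free (2, 3, 1)); after release of (2, 0, 3) the pool is (4, 3, 4)
  run T9 (needs (4, 3, 3), free (4, 3, 4)); after release of (0, 0, 2) the pool is (4, 3, 6)
None of the blocked processes ever fits:
  T2 still needs (1, 4, 1) but only (4, 3, 6) is free — short on R1
  T6 still needs (2, 4, 7) but only (4, 3, 6) is free — short on R1 and R2


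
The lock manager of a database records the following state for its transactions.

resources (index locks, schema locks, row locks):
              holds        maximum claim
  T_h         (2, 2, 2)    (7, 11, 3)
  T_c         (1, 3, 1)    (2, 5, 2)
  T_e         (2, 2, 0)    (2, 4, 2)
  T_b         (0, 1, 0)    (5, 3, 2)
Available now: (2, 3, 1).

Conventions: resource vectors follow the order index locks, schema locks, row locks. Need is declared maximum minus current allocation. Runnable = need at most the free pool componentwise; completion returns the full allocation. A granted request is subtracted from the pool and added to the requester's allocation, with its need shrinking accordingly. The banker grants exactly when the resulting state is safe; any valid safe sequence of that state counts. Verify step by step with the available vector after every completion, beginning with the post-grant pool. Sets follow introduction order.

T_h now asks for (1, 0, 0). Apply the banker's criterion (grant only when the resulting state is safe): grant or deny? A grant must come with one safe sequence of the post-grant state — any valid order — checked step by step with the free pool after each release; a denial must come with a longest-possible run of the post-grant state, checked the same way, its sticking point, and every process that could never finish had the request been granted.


DENY: after the grant no complete ordering would exist.
Key observation: after T_c, T_e the pool peaks at (4, 8, 2), and each blocked process is short somewhere: T_h on schema locks; T_b on index locks.
Pretend the grant happened; the run T_c, T_e goes as far as possible. Verifying each step:
  pool = (1, 3, 1)
  run T_c (needs (1, 2, 1), free (1, 3, 1)); after release of (1, 3, 1) the pool is (2, 6, 2)
  run T_e (needs (0, 2, 2), free (2, 6, 2)); after release of (2, 2, 0) the pool is (4, 8, 2)
  T_h still needs (4, 9, 1) but only (4, 8, 2) is free — short on schema locks
  T_b still needs (5, 2, 2) but only (4, 8, 2) is free — short on index locks
Had the request been granted, T_h and T_b could never finish.


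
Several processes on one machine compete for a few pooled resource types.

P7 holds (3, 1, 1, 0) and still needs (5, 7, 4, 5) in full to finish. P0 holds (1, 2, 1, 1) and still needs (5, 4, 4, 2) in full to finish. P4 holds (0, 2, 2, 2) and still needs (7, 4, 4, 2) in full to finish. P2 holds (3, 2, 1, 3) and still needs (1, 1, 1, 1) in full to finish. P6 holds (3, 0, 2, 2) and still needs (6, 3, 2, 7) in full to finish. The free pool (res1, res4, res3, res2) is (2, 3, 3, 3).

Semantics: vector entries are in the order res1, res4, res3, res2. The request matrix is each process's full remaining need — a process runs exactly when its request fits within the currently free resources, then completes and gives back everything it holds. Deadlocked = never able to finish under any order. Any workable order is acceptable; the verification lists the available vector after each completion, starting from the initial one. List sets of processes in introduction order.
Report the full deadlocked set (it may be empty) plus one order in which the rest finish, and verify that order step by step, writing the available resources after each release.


The deadlocked set is empty.
Key observation: P2 fits the free pool immediately, and its release cascades until everyone finishes.
A valid finishing order for the others: P2, P0, P7, P6, P4. Step-by-step check:
  pool = (2, 3, 3, 3)
  P2: need (1, 1, 1, 1) fits (2, 3, 3, 3); releases (3, 2, 1, 3), pool now (5, 5, 4, 6)
  P0: need (5, 4, 4, 2) fits (5, 5, 4, 6); releases (1, 2, 1, 1), pool now (6, 7, 5, 7)
  P7: need (5, 7, 4, 5) fits (6, 7, 5, 7); releases (3, 1, 1, 0), pool now (9, 8, 6, 7)
  P6: need (6, 3, 2, 7) fits (9, 8, 6, 7); releases (3, 0, 2, 2), pool now (12, 8, 8, 9)
  P4: need (7, 4, 4, 2) fits (12, 8, 8, 9); releases (0, 2, 2, 2), pool now (12, 10, 10, 11)


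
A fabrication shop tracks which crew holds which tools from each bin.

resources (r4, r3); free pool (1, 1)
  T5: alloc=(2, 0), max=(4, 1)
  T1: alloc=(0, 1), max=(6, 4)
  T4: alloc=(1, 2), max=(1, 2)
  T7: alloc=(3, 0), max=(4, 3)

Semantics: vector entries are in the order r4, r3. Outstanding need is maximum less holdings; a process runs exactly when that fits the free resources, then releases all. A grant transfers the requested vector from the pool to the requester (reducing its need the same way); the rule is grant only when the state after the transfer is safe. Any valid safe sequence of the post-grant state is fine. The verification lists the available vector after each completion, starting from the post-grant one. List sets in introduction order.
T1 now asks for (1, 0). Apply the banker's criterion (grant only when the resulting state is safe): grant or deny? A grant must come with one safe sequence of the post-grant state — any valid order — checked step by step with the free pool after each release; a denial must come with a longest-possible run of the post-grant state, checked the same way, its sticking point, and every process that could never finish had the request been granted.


GRANT. The post-grant state is safe; one safe sequence: T4, T7, T5, T1.
Key observation: (0, 1) free after granting still covers T4 first, and each release covers the next.
Verifying the post-grant state step by step:
  pool = (0, 1)
  run T4 (needs (0, 0), free (0, 1)); after release of (1, 2) the pool is (1, 3)
  run T7 (needs (1, 3), free (1, 3)); after release of (3, 0) the pool is (4, 3)
  run T5 (needs (2, 1), free (4, 3)); after release of (2, 0) the pool is (6, 3)
  run T1 (needs (5, 3), free (6, 3)); after release of (1, 1) the pool is (7, 4)


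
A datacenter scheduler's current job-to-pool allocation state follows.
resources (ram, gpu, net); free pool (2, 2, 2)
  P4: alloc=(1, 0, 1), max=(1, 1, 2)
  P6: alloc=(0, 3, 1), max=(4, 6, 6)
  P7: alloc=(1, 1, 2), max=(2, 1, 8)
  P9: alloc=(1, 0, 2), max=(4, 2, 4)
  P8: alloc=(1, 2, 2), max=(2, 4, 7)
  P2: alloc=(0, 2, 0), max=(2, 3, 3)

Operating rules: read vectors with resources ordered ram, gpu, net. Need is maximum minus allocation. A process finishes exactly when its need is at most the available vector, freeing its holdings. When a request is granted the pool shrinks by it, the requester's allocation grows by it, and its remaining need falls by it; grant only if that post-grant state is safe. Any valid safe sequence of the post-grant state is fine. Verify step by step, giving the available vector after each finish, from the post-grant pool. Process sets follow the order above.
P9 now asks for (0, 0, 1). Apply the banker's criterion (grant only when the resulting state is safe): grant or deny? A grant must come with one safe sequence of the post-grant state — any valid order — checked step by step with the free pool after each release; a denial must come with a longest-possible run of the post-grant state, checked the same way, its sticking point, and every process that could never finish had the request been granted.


GRANT — the state after the grant stays safe, e.g. via P4, P9, P2, P8, P7, P6.
Key observation: after the grant the pool drops to (2, 2, 1), which still lets P4 finish first and unwind the rest.
Check on the post-grant state, step by step:
  pool = (2, 2, 1)
  run P4 (needs (0, 1, 1), free (2, 2, 1)); after release of (1, 0, 1) the pool is (3, 2, 2)
  run P9 (needs (3, 2, 1), free (3, 2, 2)); after release of (1, 0, 3) the pool is (4, 2, 5)
  run P2 (needs (2, 1, 3), free (4, 2, 5)); after release of (0, 2, 0) the pool is (4, 4, 5)
  run P8 (needs (1, 2, 5), free (4, 4, 5)); after release of (1, 2, 2) the pool is (5, 6, 7)
  run P7 (needs (1, 0, 6), free (5, 6, 7)); after release of (1, 1, 2) the pool is (6, 7, 9)
  run P6 (needs (4, 3, 5), free (6, 7, 9)); after release of (0, 3, 1) the pool is (6, 10, 10)


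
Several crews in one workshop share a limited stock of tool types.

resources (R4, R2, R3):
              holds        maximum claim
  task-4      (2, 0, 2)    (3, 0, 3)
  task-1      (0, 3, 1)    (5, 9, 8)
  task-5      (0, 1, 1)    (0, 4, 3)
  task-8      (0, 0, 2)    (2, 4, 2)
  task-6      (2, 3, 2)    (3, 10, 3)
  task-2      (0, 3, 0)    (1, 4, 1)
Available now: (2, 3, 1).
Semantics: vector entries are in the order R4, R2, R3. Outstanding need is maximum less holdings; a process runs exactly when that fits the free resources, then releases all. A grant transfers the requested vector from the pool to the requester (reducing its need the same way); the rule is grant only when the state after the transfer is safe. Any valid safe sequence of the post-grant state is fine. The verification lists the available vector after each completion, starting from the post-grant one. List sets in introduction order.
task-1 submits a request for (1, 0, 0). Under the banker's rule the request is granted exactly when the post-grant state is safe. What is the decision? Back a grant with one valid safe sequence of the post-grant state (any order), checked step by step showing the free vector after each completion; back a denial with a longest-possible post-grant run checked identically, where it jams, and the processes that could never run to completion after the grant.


GRANT — the state after the grant stays safe, e.g. via task-4, task-2, task-8, task-5, task-6, task-1.
Key observation: even at the reduced pool (1, 3, 1), task-4 fits immediately, so safety survives the grant.
Verifying the post-grant state step by step:
  pool = (1, 3, 1)
  task-4: need (1, 0, 1) fits (1, 3, 1); releases (2, 0, 2), pool now (3, 3, 3)
  task-2: need (1, 1, 1) fits (3, 3, 3); releases (0, 3, 0), pool now (3, 6, 3)
  task-8: need (2, 4, 0) fits (3, 6, 3); releases (0, 0, 2), pool now (3, 6, 5)
  task-5: need (0, 3, 2) fits (3, 6, 5); releases (0, 1, 1), pool now (3, 7, 6)
  task-6: need (1, 7, 1) fits (3, 7, 6); releases (2, 3, 2), pool now (5, 10, 8)
  task-1: need (4, 6, 7) fits (5, 10, 8); releases (1, 3, 1), pool now (6, 13, 9)


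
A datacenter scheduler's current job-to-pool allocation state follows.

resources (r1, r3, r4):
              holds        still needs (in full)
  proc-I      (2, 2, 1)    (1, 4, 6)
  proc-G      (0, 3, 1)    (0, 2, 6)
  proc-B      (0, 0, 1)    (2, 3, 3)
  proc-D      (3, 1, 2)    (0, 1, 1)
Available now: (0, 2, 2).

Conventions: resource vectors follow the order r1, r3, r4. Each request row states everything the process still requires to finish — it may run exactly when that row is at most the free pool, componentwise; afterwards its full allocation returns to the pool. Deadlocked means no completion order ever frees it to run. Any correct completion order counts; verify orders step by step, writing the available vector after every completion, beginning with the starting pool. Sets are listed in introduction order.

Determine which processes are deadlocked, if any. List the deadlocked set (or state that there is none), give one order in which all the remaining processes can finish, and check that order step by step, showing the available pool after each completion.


The deadlocked set is proc-I and proc-G.
Key observation: even finishing proc-D, proc-B leaves just (3, 3, 5) free — too little r4 for any of the remaining processes.
The rest can finish in the order proc-D, proc-B. Verifying each step:
  pool = (0, 2, 2)
  run proc-D (needs (0, 1, 1), free (0, 2, 2)); after release of (3, 1, 2) the pool is (3, 3, 4)
  run proc-B (needs (2, 3, 3), free (3, 3, 4)); after release of (0, 0, 1) the pool is (3, 3, 5)
The stuck group stays short no matter what:
  blocked: proc-I wants (1, 4, 6), pool (3, 3, 5) — not enough r3 and r4
  blocked: proc-G wants (0, 2, 6), pool (3, 3, 5) — not enough r4


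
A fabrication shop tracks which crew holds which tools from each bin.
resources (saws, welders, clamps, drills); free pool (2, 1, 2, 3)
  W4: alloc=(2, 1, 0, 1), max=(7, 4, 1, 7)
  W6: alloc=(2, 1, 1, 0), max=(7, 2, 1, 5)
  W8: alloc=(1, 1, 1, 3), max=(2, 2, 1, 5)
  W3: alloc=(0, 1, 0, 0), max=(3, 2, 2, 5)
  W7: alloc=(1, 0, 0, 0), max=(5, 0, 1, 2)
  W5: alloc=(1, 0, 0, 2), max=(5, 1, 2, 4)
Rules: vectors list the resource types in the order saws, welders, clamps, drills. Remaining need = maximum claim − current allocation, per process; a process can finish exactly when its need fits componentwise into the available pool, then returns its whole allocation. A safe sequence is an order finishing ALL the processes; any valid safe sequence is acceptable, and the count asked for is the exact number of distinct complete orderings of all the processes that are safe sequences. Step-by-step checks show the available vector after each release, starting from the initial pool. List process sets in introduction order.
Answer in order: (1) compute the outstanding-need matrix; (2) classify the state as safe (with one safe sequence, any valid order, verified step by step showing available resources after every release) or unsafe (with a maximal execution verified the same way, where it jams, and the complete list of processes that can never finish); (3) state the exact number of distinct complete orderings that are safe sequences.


(1) Need matrix, components ordered saws, welders, clamps, drills:
  W4: (5, 3, 1, 6)
  W6: (5, 1, 0, 5)
  W8: (1, 1, 0, 2)
  W3: (3, 1, 2, 5)
  W7: (4, 0, 1, 2)
  W5: (4, 1, 2, 2)
(2) UNSAFE.
Key observation: the wall is saws: completing W8, W3 brings the pool only to (3, 3, 3, 6), and all the rest need more.
A maximal execution: W8, W3 — then nothing else fits. Walking it through:
  pool = (2, 1, 2, 3)
  W8 needs (1, 1, 0, 2) <= (2, 1, 2, 3) -> finishes; pool += (1, 1, 1, 3) = (3, 2, 3, 6)
  W3 needs (3, 1, 2, 5) <= (3, 2, 3, 6) -> finishes; pool += (0, 1, 0, 0) = (3, 3, 3, 6)
  blocked: W4 wants (5, 3, 1, 6), pool (3, 3, 3, 6) — not enough saws
  blocked: W6 wants (5, 1, 0, 5), pool (3, 3, 3, 6) — not enough saws
  blocked: W7 wants (4, 0, 1, 2), pool (3, 3, 3, 6) — not enough saws
  blocked: W5 wants (4, 1, 2, 2), pool (3, 3, 3, 6) — not enough saws
Permanently blocked: W4, W6, W7 and W5.
(3) Exactly 0 of the possible complete orderings are safe sequences.


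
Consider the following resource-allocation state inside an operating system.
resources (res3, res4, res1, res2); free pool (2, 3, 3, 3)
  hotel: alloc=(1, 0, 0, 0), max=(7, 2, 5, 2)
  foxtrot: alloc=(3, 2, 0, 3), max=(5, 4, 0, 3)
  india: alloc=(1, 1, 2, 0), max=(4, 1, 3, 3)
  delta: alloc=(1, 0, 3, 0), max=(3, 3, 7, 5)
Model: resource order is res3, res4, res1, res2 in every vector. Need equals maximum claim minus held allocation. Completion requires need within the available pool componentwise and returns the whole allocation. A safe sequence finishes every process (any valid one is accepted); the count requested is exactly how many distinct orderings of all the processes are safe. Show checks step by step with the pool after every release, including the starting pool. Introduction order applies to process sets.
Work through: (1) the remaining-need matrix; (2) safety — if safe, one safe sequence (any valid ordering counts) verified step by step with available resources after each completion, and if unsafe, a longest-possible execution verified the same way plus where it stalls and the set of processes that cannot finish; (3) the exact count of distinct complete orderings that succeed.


(1) Need matrix, components ordered res3, res4, res1, res2:
  hotel: (6, 2, 5, 2)
  foxtrot: (2, 2, 0, 0)
  india: (3, 0, 1, 3)
  delta: (2, 3, 4, 5)
(2) The state is SAFE; one workable sequence: foxtrot, india, hotel, delta.
Key observation: reading the order forward, foxtrot is the first process whose need (2, 2, 0, 0) meets the free pool (2, 3, 3, 3) exactly on a resource it requests.
Step-by-step check:
  pool = (2, 3, 3, 3)
  foxtrot: need (2, 2, 0, 0) fits (2, 3, 3, 3); releases (3, 2, 0, 3), pool now (5, 5, 3, 6)
  india: need (3, 0, 1, 3) fits (5, 5, 3, 6); releases (1, 1, 2, 0), pool now (6, 6, 5, 6)
  hotel: need (6, 2, 5, 2) fits (6, 6, 5, 6); releases (1, 0, 0, 0), pool now (7, 6, 5, 6)
  delta: need (2, 3, 4, 5) fits (7, 6, 5, 6); releases (1, 0, 3, 0), pool now (8, 6, 8, 6)
(3) Precisely 2 of the possible complete orderings are safe sequences.


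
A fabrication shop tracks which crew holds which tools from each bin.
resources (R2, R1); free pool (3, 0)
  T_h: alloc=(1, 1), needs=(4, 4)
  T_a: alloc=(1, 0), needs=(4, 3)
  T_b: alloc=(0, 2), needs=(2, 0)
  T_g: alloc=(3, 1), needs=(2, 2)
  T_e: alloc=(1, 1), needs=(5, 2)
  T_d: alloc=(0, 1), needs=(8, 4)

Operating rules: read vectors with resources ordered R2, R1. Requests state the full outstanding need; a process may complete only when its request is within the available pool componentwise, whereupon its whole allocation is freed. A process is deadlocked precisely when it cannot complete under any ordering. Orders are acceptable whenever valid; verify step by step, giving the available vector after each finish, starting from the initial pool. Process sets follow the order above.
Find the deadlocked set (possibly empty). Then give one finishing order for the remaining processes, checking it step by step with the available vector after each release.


Nothing here is deadlocked.
Key observation: T_b can run right away; the returned allocation unlocks the remaining processes in turn.
The rest can finish in the order T_b, T_g, T_e, T_h, T_a, T_d. Walking it through:
  pool = (3, 0)
  T_b needs (2, 0) <= (3, 0) -> finishes; pool += (0, 2) = (3, 2)
  T_g needs (2, 2) <= (3, 2) -> finishes; pool += (3, 1) = (6, 3)
  T_e needs (5, 2) <= (6, 3) -> finishes; pool += (1, 1) = (7, 4)
  T_h needs (4, 4) <= (7, 4) -> finishes; pool += (1, 1) = (8, 5)
  T_a needs (4, 3) <= (8, 5) -> finishes; pool += (1, 0) = (9, 5)
  T_d needs (8, 4) <= (9, 5) -> finishes; pool += (0, 1) = (9, 6)
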